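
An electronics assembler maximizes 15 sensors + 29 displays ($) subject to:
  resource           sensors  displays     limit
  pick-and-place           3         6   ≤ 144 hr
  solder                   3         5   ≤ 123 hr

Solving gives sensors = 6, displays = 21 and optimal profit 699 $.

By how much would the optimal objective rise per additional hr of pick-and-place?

4

At the optimum: pick-and-place uses 144 of 144 (binding); solder uses 123 of 123 (binding).
The binding rows give the dual system: 3·y_pick-and-place + 3·y_solder = 15 and 6·y_pick-and-place + 5·y_solder = 29.
Solving: y_pick-and-place = 4, y_solder = 1.
Shadow price of pick-and-place = 4.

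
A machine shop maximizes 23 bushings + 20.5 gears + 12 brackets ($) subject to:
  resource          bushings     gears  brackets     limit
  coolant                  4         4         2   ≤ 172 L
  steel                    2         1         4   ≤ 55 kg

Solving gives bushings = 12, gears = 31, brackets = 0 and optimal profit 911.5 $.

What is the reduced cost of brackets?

-7

At the optimum: coolant uses 172 of 172 (binding); steel uses 55 of 55 (binding).
The binding rows give the dual system: 4·y_coolant + 2·y_steel = 23 and 4·y_coolant + 1·y_steel = 20.5.
Solving: y_coolant = 4.5, y_steel = 2.5.
Reduced cost of brackets: c₃ − yᵀa₃ = 12 − (4.5·2 + 2.5·4) = 12 − 19 = -7.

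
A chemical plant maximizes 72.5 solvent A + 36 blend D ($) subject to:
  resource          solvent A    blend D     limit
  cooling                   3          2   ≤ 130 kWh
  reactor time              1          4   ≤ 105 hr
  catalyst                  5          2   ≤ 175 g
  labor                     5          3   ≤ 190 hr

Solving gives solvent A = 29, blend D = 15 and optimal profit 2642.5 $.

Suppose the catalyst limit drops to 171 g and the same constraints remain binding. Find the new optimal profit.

At the optimum: cooling uses 117 of 130 (slack = 13); reactor time uses 89 of 105 (slack = 16); catalyst uses 175 of 175 (binding); labor uses 190 of 190 (binding).
Since cooling, reactor time are not tight, their duals are 0.
The binding rows give the dual system: 5·y_catalyst + 5·y_labor = 72.5 and 2·y_catalyst + 3·y_labor = 36.
This yields shadow prices y_catalyst = 7.5, y_labor = 7.
Δz = y_catalyst·Δb = 7.5 × (-4) = -30, so new z* = 2642.5 − 30 = 2612.5.

2612.5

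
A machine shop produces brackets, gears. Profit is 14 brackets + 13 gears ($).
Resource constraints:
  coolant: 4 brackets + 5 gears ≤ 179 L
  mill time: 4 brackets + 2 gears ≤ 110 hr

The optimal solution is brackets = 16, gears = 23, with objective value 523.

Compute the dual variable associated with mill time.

Check each constraint at x*: coolant 179/179 (tight); mill time 110/110 (tight).
From A_Bᵀ y = c: 4·y_coolant + 4·y_mill time = 14; 5·y_coolant + 2·y_mill time = 13.
Solving: y_coolant = 2, y_mill time = 1.5.
Shadow price of mill time = 1.5.

1.5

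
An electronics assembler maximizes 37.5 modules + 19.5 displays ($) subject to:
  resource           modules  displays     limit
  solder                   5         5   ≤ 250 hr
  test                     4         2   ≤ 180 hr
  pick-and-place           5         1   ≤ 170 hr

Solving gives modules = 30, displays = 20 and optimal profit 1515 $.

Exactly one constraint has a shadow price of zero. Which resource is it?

test

solder: 250/250 (binding)
test: 160/180 (slack 20)
pick-and-place: 170/170 (binding)
By complementary slackness, a constraint with positive slack has shadow price 0 → test.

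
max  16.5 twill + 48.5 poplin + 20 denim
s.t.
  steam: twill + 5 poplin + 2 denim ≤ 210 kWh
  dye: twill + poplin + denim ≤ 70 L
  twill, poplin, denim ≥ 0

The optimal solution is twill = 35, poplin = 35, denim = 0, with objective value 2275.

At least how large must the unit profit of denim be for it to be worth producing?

24.5

Check each constraint at x*: steam 210/210 (tight); dye 70/70 (tight).
The binding rows give the dual system: 1·y_steam + 1·y_dye = 16.5 and 5·y_steam + 1·y_dye = 48.5.
Solving: y_steam = 8, y_dye = 8.5.
denim enters the basis when its profit ≥ yᵀa₃ = 8·2 + 8.5·1 = 24.5.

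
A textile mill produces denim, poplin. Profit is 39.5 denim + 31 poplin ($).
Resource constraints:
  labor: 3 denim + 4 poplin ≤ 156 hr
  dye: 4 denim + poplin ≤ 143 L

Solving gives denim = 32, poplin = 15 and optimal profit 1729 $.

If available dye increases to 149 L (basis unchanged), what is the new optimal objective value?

1759

Both labor and dye are binding at x*.
Dual feasibility on the basic columns requires 3·y_labor + 4·y_dye = 39.5, 4·y_labor + 1·y_dye = 31.
Solving: y_labor = 6.5, y_dye = 5.
Δz = y_dye·Δb = 5 × (6) = 30, so new z* = 1729 + 30 = 1759.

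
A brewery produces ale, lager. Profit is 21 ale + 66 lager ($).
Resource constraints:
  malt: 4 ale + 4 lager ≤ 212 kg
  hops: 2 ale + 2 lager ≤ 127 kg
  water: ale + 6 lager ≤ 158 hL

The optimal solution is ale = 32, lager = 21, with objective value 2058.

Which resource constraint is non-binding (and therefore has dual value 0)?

malt: 212/212 (binding)
hops: 106/127 (slack 21)
water: 158/158 (binding)
By complementary slackness, a constraint with positive slack has shadow price 0 → hops.

hops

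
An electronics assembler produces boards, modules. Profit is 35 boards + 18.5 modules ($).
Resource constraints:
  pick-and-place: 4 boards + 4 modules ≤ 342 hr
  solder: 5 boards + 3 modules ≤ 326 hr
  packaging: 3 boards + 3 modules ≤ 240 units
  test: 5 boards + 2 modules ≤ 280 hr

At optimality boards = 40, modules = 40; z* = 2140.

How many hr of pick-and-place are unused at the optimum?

22

pick-and-place used = 4·40 + 4·40 = 320; slack = 342 − 320 = 22.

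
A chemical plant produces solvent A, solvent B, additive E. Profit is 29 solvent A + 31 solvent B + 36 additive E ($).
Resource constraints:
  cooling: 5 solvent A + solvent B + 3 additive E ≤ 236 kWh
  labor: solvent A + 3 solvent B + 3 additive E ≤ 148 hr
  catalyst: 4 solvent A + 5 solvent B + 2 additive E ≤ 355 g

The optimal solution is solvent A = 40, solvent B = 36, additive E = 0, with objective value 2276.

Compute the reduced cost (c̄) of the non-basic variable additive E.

-3

Check each constraint at x*: cooling 236/236 (tight); labor 148/148 (tight); catalyst 340/355 (slack 15).
By complementary slackness, y = 0 for the non-binding constraint.
From A_Bᵀ y = c: 5·y_cooling + 1·y_labor = 29; 1·y_cooling + 3·y_labor = 31.
→ y_cooling = 4 and y_labor = 9.
Reduced cost of additive E: c₃ − yᵀa₃ = 36 − (4·3 + 9·3) = 36 − 39 = -3.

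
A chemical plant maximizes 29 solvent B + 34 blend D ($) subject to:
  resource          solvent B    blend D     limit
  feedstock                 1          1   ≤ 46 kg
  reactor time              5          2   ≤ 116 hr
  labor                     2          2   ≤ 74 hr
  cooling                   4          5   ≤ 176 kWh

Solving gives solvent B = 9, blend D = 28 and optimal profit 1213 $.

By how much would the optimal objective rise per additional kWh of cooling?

5

Binding: labor and cooling. Non-binding: feedstock (9 unused), reactor time (15 unused).
Since feedstock, reactor time are not tight, their duals are 0.
Dual feasibility on the basic columns requires 2·y_labor + 4·y_cooling = 29, 2·y_labor + 5·y_cooling = 34.
→ y_labor = 4.5 and y_cooling = 5.
Shadow price of cooling = 5.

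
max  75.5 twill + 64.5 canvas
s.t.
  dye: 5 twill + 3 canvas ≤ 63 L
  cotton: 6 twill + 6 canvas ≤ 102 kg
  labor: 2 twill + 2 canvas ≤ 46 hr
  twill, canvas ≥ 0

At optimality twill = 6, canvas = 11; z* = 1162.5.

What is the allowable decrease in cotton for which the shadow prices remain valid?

Binding constraints: dye, cotton. The basis is B = [[5,3],[6,6]] with det 12.
Per unit decrease in cotton, x* moves by d = (0.25, -0.4167).
The basis stays optimal until canvas reaches 0; allowable decrease = 26.4 kg.

26.4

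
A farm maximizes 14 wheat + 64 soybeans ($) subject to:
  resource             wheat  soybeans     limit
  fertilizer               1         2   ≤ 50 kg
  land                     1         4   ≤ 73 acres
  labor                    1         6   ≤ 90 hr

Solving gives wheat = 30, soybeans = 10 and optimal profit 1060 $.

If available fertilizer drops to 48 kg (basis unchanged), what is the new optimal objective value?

1050

At the optimum: fertilizer uses 50 of 50 (binding); land uses 70 of 73 (slack = 3); labor uses 90 of 90 (binding).
Since land is not tight, its dual is 0.
Dual feasibility on the basic columns requires 1·y_fertilizer + 1·y_labor = 14, 2·y_fertilizer + 6·y_labor = 64.
Solving: y_fertilizer = 5, y_labor = 9.
Δz = y_fertilizer·Δb = 5 × (-2) = -10, so new z* = 1060 − 10 = 1050.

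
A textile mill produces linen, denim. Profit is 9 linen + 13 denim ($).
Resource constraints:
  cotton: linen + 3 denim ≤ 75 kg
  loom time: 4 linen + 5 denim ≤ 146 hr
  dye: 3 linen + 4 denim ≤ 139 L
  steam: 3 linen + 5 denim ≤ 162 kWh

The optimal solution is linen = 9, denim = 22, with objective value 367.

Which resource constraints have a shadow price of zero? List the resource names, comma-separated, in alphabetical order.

dye, steam

cotton: 75/75 (binding)
loom time: 146/146 (binding)
dye: 115/139 (slack 24)
steam: 137/162 (slack 25)
By complementary slackness, a constraint with positive slack has shadow price 0 → dye, steam.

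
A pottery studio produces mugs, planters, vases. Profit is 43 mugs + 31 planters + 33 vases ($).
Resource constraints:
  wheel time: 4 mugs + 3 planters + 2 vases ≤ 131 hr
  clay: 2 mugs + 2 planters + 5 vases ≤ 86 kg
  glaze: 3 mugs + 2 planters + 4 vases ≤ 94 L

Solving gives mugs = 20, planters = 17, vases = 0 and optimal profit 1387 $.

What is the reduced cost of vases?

-1

At the optimum: wheel time uses 131 of 131 (binding); clay uses 74 of 86 (slack = 12); glaze uses 94 of 94 (binding).
Since clay is not tight, its dual is 0.
Dual feasibility on the basic columns requires 4·y_wheel time + 3·y_glaze = 43, 3·y_wheel time + 2·y_glaze = 31.
→ y_wheel time = 7 and y_glaze = 5.
Reduced cost of vases: c₃ − yᵀa₃ = 33 − (7·2 + 5·4) = 33 − 34 = -1.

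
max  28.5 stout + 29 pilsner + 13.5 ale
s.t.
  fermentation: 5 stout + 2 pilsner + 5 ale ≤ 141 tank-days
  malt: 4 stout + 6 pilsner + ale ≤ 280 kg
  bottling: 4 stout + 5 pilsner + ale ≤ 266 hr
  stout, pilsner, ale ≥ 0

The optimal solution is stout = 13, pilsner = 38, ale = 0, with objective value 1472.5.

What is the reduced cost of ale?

Binding: fermentation and malt. Non-binding: bottling (24 unused).
Slack constraints have shadow price 0 (complementary slackness).
The binding rows give the dual system: 5·y_fermentation + 4·y_malt = 28.5 and 2·y_fermentation + 6·y_malt = 29.
This yields shadow prices y_fermentation = 2.5, y_malt = 4.
Reduced cost of ale: c₃ − yᵀa₃ = 13.5 − (2.5·5 + 4·1) = 13.5 − 16.5 = -3.

-3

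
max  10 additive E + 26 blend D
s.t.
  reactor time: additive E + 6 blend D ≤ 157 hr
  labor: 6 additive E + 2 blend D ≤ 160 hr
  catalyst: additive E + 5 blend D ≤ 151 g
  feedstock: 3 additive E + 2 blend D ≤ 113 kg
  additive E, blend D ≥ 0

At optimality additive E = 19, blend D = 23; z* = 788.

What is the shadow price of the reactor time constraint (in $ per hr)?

At the optimum: reactor time uses 157 of 157 (binding); labor uses 160 of 160 (binding); catalyst uses 134 of 151 (slack = 17); feedstock uses 103 of 113 (slack = 10).
Slack constraints have shadow price 0 (complementary slackness).
From A_Bᵀ y = c: 1·y_reactor time + 6·y_labor = 10; 6·y_reactor time + 2·y_labor = 26.
Solving: y_reactor time = 4, y_labor = 1.
Shadow price of reactor time = 4.

4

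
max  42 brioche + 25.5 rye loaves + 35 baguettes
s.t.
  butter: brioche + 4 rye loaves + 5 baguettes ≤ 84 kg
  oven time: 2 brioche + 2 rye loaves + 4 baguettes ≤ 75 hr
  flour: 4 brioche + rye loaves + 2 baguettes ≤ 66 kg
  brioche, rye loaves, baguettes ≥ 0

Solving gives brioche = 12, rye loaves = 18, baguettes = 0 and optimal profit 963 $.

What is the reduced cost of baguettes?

-4

Check each constraint at x*: butter 84/84 (tight); oven time 60/75 (slack 15); flour 66/66 (tight).
By complementary slackness, y = 0 for the non-binding constraint.
The binding rows give the dual system: 1·y_butter + 4·y_flour = 42 and 4·y_butter + 1·y_flour = 25.5.
This yields shadow prices y_butter = 4, y_flour = 9.5.
Reduced cost of baguettes: c₃ − yᵀa₃ = 35 − (4·5 + 9.5·2) = 35 − 39 = -4.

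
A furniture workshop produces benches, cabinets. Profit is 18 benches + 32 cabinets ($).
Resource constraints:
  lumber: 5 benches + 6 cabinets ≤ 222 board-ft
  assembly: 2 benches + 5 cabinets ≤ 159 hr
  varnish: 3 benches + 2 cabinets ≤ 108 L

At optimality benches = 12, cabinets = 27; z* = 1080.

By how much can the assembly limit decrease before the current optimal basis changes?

29.25

Binding constraints: lumber, assembly. The basis is B = [[5,6],[2,5]] with det 13.
Per unit decrease in assembly, x* moves by d = (0.4615, -0.3846).
The basis stays optimal until varnish becomes binding; allowable decrease = 29.25 hr.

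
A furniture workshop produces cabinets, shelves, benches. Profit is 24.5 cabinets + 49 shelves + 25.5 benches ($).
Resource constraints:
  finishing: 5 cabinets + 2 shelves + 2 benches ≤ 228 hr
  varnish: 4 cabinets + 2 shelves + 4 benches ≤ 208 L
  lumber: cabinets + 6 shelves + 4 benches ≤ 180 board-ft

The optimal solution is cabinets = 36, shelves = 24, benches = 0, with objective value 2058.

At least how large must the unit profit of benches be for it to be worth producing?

35

Binding: finishing and lumber. Non-binding: varnish (16 unused).
By complementary slackness, y = 0 for the non-binding constraint.
The binding rows give the dual system: 5·y_finishing + 1·y_lumber = 24.5 and 2·y_finishing + 6·y_lumber = 49.
Solving: y_finishing = 3.5, y_lumber = 7.
benches enters the basis when its profit ≥ yᵀa₃ = 3.5·2 + 7·4 = 35.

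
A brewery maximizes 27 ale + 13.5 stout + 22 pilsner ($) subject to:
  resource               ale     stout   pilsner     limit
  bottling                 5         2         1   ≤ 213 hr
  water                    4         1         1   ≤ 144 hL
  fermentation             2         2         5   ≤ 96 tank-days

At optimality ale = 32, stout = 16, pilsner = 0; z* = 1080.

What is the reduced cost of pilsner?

-5

Check each constraint at x*: bottling 192/213 (slack 21); water 144/144 (tight); fermentation 96/96 (tight).
Since bottling is not tight, its dual is 0.
Dual feasibility on the basic columns requires 4·y_water + 2·y_fermentation = 27, 1·y_water + 2·y_fermentation = 13.5.
Solving: y_water = 4.5, y_fermentation = 4.5.
Reduced cost of pilsner: c₃ − yᵀa₃ = 22 − (4.5·1 + 4.5·5) = 22 − 27 = -5.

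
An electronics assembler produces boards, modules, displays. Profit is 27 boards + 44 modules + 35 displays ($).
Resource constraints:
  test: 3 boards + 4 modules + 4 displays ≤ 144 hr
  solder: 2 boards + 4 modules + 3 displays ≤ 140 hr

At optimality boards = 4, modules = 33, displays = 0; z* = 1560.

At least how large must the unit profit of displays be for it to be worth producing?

At the optimum: test uses 144 of 144 (binding); solder uses 140 of 140 (binding).
From A_Bᵀ y = c: 3·y_test + 2·y_solder = 27; 4·y_test + 4·y_solder = 44.
This yields shadow prices y_test = 5, y_solder = 6.
displays enters the basis when its profit ≥ yᵀa₃ = 5·4 + 6·3 = 38.

38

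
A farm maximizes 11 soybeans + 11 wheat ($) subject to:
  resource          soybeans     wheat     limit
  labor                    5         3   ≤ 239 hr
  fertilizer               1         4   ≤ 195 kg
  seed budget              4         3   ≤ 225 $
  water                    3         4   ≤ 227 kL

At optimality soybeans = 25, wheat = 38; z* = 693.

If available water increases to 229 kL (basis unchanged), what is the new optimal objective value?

Binding: labor and water. Non-binding: fertilizer (18 unused), seed budget (11 unused).
Since fertilizer, seed budget are not tight, their duals are 0.
Dual feasibility on the basic columns requires 5·y_labor + 3·y_water = 11, 3·y_labor + 4·y_water = 11.
→ y_labor = 1 and y_water = 2.
Δz = y_water·Δb = 2 × (2) = 4, so new z* = 693 + 4 = 697.

697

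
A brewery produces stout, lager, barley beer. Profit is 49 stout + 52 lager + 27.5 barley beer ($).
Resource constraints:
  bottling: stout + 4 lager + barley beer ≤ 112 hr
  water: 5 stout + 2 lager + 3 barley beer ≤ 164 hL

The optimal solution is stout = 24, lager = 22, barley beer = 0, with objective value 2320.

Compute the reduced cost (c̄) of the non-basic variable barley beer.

At the optimum: bottling uses 112 of 112 (binding); water uses 164 of 164 (binding).
From A_Bᵀ y = c: 1·y_bottling + 5·y_water = 49; 4·y_bottling + 2·y_water = 52.
Solving: y_bottling = 9, y_water = 8.
Reduced cost of barley beer: c₃ − yᵀa₃ = 27.5 − (9·1 + 8·3) = 27.5 − 33 = -5.5.

-5.5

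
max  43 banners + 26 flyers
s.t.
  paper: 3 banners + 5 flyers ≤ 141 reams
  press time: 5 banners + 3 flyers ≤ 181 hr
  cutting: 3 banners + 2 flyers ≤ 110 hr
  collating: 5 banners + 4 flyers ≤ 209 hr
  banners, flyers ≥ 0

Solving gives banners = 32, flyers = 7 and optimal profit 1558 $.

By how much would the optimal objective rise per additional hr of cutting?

At the optimum: paper uses 131 of 141 (slack = 10); press time uses 181 of 181 (binding); cutting uses 110 of 110 (binding); collating uses 188 of 209 (slack = 21).
Slack constraints have shadow price 0 (complementary slackness).
Dual feasibility on the basic columns requires 5·y_press time + 3·y_cutting = 43, 3·y_press time + 2·y_cutting = 26.
Solving: y_press time = 8, y_cutting = 1.
Shadow price of cutting = 1.

1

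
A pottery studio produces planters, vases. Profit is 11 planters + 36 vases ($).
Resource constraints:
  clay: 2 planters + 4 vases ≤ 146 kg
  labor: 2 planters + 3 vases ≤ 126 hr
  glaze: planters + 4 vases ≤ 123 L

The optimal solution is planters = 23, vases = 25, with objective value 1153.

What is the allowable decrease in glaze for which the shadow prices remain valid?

10

Binding constraints: clay, glaze. The basis is B = [[2,4],[1,4]] with det 4.
Per unit decrease in glaze, x* moves by d = (1, -0.5).
The basis stays optimal until labor becomes binding; allowable decrease = 10 L.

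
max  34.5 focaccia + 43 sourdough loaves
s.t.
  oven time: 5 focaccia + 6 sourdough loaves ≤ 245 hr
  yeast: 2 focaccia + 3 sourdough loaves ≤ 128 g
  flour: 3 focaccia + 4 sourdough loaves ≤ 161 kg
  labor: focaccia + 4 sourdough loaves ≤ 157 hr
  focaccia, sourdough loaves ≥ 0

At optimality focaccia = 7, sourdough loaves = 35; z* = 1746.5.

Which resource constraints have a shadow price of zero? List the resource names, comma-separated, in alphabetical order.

oven time: 245/245 (binding)
yeast: 119/128 (slack 9)
flour: 161/161 (binding)
labor: 147/157 (slack 10)
By complementary slackness, a constraint with positive slack has shadow price 0 → labor, yeast.

labor, yeast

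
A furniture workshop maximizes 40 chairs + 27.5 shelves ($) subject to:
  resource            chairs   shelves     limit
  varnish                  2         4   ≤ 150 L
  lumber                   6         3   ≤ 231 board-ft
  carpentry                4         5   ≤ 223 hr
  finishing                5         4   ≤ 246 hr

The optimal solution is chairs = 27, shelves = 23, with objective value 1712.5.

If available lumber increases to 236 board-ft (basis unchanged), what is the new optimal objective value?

Binding: lumber and carpentry. Non-binding: varnish (4 unused), finishing (19 unused).
Since varnish, finishing are not tight, their duals are 0.
The binding rows give the dual system: 6·y_lumber + 4·y_carpentry = 40 and 3·y_lumber + 5·y_carpentry = 27.5.
Solving: y_lumber = 5, y_carpentry = 2.5.
Δz = y_lumber·Δb = 5 × (5) = 25, so new z* = 1712.5 + 25 = 1737.5.

1737.5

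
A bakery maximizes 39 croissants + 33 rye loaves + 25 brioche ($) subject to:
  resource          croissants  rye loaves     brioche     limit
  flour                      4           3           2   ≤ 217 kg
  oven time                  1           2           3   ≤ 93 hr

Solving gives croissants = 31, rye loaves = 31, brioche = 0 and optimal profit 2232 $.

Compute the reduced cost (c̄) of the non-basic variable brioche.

-2

Both flour and oven time are binding at x*.
Dual feasibility on the basic columns requires 4·y_flour + 1·y_oven time = 39, 3·y_flour + 2·y_oven time = 33.
This yields shadow prices y_flour = 9, y_oven time = 3.
Reduced cost of brioche: c₃ − yᵀa₃ = 25 − (9·2 + 3·3) = 25 − 27 = -2.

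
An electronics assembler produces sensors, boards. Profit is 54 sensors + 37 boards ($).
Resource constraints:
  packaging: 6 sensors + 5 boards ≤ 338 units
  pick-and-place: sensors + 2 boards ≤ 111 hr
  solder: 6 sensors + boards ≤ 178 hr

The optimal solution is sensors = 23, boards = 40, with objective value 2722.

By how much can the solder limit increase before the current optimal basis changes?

Binding constraints: packaging, solder. The basis is B = [[6,5],[6,1]] with det -24.
Per unit increase in solder, x* moves by d = (0.2083, -0.25).
The basis stays optimal until boards reaches 0; allowable increase = 160 hr.

160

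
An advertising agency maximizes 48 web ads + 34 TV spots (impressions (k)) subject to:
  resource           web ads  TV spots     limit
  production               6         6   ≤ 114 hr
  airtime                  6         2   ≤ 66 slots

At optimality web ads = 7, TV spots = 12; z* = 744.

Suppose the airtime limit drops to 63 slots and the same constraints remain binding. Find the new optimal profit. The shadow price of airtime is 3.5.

Δb = -3, so new z* = 744 + (3.5)·(-3) = 744 − 10.5 = 733.5.

733.5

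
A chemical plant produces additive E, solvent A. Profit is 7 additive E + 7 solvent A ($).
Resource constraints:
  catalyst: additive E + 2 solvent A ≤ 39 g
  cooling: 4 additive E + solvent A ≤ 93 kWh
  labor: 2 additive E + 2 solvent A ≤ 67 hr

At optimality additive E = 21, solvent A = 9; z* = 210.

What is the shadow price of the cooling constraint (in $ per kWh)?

At the optimum: catalyst uses 39 of 39 (binding); cooling uses 93 of 93 (binding); labor uses 60 of 67 (slack = 7).
Slack constraints have shadow price 0 (complementary slackness).
From A_Bᵀ y = c: 1·y_catalyst + 4·y_cooling = 7; 2·y_catalyst + 1·y_cooling = 7.
Solving: y_catalyst = 3, y_cooling = 1.
Shadow price of cooling = 1.

1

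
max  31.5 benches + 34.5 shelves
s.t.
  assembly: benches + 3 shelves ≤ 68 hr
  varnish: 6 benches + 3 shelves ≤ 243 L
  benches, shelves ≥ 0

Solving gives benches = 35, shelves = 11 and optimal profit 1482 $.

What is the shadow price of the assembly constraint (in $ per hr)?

At the optimum: assembly uses 68 of 68 (binding); varnish uses 243 of 243 (binding).
The binding rows give the dual system: 1·y_assembly + 6·y_varnish = 31.5 and 3·y_assembly + 3·y_varnish = 34.5.
→ y_assembly = 7.5 and y_varnish = 4.
Shadow price of assembly = 7.5.

7.5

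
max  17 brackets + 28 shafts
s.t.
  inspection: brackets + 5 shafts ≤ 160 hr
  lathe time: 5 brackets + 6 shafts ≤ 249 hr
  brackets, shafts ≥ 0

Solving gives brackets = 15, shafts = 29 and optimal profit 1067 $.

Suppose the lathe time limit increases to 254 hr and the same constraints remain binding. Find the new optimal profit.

1082

Check each constraint at x*: inspection 160/160 (tight); lathe time 249/249 (tight).
From A_Bᵀ y = c: 1·y_inspection + 5·y_lathe time = 17; 5·y_inspection + 6·y_lathe time = 28.
Solving: y_inspection = 2, y_lathe time = 3.
Δz = y_lathe time·Δb = 3 × (5) = 15, so new z* = 1067 + 15 = 1082.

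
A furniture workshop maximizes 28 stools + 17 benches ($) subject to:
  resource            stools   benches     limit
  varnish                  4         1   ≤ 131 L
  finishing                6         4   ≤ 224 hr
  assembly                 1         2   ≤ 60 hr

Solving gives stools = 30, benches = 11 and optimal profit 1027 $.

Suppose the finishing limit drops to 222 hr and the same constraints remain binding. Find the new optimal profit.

1019

Binding: varnish and finishing. Non-binding: assembly (8 unused).
Slack constraints have shadow price 0 (complementary slackness).
Dual feasibility on the basic columns requires 4·y_varnish + 6·y_finishing = 28, 1·y_varnish + 4·y_finishing = 17.
Solving: y_varnish = 1, y_finishing = 4.
Δz = y_finishing·Δb = 4 × (-2) = -8, so new z* = 1027 − 8 = 1019.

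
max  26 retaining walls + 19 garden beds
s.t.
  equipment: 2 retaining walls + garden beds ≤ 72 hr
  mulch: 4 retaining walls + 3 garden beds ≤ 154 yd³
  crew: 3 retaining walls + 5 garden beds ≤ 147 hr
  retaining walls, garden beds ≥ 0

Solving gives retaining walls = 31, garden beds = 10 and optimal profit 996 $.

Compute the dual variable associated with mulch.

At the optimum: equipment uses 72 of 72 (binding); mulch uses 154 of 154 (binding); crew uses 143 of 147 (slack = 4).
By complementary slackness, y = 0 for the non-binding constraint.
The binding rows give the dual system: 2·y_equipment + 4·y_mulch = 26 and 1·y_equipment + 3·y_mulch = 19.
Solving: y_equipment = 1, y_mulch = 6.
Shadow price of mulch = 6.

6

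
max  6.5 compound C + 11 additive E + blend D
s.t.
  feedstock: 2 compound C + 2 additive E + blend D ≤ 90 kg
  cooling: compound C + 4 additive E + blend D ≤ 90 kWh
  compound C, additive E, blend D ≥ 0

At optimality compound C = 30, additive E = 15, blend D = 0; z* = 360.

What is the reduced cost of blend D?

-3

Both feedstock and cooling are binding at x*.
Dual feasibility on the basic columns requires 2·y_feedstock + 1·y_cooling = 6.5, 2·y_feedstock + 4·y_cooling = 11.
→ y_feedstock = 2.5 and y_cooling = 1.5.
Reduced cost of blend D: c₃ − yᵀa₃ = 1 − (2.5·1 + 1.5·1) = 1 − 4 = -3.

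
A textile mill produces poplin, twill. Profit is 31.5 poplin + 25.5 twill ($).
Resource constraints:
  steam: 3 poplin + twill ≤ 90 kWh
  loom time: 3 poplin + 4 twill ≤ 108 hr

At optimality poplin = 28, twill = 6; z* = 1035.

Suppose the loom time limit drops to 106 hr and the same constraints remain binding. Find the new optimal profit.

Check each constraint at x*: steam 90/90 (tight); loom time 108/108 (tight).
The binding rows give the dual system: 3·y_steam + 3·y_loom time = 31.5 and 1·y_steam + 4·y_loom time = 25.5.
This yields shadow prices y_steam = 5.5, y_loom time = 5.
Δz = y_loom time·Δb = 5 × (-2) = -10, so new z* = 1035 − 10 = 1025.

1025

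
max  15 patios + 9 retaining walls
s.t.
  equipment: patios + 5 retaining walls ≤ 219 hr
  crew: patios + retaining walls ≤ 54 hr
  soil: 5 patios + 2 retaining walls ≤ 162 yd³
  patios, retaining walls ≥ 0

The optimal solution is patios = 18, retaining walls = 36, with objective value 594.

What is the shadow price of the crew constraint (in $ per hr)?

5

At the optimum: equipment uses 198 of 219 (slack = 21); crew uses 54 of 54 (binding); soil uses 162 of 162 (binding).
By complementary slackness, y = 0 for the non-binding constraint.
Dual feasibility on the basic columns requires 1·y_crew + 5·y_soil = 15, 1·y_crew + 2·y_soil = 9.
This yields shadow prices y_crew = 5, y_soil = 2.
Shadow price of crew = 5.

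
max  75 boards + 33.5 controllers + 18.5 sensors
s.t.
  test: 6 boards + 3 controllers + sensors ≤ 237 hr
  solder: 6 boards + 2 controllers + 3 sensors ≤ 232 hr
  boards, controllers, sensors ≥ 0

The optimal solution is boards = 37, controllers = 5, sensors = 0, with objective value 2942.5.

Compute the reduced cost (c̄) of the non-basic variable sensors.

-2

Both test and solder are binding at x*.
The binding rows give the dual system: 6·y_test + 6·y_solder = 75 and 3·y_test + 2·y_solder = 33.5.
Solving: y_test = 8.5, y_solder = 4.
Reduced cost of sensors: c₃ − yᵀa₃ = 18.5 − (8.5·1 + 4·3) = 18.5 − 20.5 = -2.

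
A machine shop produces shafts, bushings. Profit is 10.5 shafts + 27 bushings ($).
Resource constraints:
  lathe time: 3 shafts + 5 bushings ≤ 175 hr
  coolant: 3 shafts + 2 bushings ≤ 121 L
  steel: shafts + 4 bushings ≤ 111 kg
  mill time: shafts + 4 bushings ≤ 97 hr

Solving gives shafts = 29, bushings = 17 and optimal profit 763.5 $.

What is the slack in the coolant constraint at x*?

coolant used = 3·29 + 2·17 = 121; slack = 121 − 121 = 0.

0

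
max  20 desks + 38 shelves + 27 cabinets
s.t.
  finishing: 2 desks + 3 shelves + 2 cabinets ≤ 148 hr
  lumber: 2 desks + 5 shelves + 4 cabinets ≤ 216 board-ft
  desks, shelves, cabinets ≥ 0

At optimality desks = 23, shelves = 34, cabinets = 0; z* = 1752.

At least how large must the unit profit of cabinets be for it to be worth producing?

At the optimum: finishing uses 148 of 148 (binding); lumber uses 216 of 216 (binding).
Dual feasibility on the basic columns requires 2·y_finishing + 2·y_lumber = 20, 3·y_finishing + 5·y_lumber = 38.
This yields shadow prices y_finishing = 6, y_lumber = 4.
cabinets enters the basis when its profit ≥ yᵀa₃ = 6·2 + 4·4 = 28.

28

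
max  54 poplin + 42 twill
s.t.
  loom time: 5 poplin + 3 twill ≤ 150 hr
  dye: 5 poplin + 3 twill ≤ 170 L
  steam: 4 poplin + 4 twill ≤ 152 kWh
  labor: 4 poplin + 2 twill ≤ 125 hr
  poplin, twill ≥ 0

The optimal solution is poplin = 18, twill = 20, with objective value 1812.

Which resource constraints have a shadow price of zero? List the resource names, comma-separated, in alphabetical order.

loom time: 150/150 (binding)
dye: 150/170 (slack 20)
steam: 152/152 (binding)
labor: 112/125 (slack 13)
By complementary slackness, a constraint with positive slack has shadow price 0 → dye, labor.

dye, labor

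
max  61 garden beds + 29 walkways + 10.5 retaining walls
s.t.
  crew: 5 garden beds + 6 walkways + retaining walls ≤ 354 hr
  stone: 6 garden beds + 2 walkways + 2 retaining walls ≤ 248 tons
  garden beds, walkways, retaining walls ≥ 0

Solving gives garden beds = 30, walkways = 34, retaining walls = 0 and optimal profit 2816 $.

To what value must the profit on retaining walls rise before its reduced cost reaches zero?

19

Both crew and stone are binding at x*.
From A_Bᵀ y = c: 5·y_crew + 6·y_stone = 61; 6·y_crew + 2·y_stone = 29.
Solving: y_crew = 2, y_stone = 8.5.
retaining walls enters the basis when its profit ≥ yᵀa₃ = 2·1 + 8.5·2 = 19.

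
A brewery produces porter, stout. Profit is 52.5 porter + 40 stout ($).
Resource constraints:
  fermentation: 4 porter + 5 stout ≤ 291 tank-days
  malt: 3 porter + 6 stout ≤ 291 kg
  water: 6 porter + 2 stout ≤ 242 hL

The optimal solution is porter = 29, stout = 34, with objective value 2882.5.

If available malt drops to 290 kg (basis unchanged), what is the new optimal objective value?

2878

At the optimum: fermentation uses 286 of 291 (slack = 5); malt uses 291 of 291 (binding); water uses 242 of 242 (binding).
Since fermentation is not tight, its dual is 0.
The binding rows give the dual system: 3·y_malt + 6·y_water = 52.5 and 6·y_malt + 2·y_water = 40.
This yields shadow prices y_malt = 4.5, y_water = 6.5.
Δz = y_malt·Δb = 4.5 × (-1) = -4.5, so new z* = 2882.5 − 4.5 = 2878.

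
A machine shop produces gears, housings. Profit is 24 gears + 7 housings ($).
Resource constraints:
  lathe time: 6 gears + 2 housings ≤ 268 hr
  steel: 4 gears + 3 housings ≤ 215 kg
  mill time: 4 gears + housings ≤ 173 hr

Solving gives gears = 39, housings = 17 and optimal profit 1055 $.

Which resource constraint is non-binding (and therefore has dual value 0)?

lathe time: 268/268 (binding)
steel: 207/215 (slack 8)
mill time: 173/173 (binding)
By complementary slackness, a constraint with positive slack has shadow price 0 → steel.

steel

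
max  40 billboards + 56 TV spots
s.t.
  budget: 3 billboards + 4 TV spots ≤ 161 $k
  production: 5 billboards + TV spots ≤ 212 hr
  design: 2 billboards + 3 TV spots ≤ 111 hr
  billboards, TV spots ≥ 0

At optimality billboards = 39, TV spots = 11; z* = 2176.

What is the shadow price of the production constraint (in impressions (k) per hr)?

0

Check each constraint at x*: budget 161/161 (tight); production 206/212 (slack 6); design 111/111 (tight).
Since production is not tight, its dual is 0.
The binding rows give the dual system: 3·y_budget + 2·y_design = 40 and 4·y_budget + 3·y_design = 56.
This yields shadow prices y_budget = 8, y_design = 8.
Shadow price of production = 0.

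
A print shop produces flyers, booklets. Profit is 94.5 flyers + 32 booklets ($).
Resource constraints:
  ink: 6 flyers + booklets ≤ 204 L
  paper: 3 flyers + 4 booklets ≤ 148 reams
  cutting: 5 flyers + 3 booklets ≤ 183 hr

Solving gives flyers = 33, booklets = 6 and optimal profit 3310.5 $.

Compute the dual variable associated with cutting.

Check each constraint at x*: ink 204/204 (tight); paper 123/148 (slack 25); cutting 183/183 (tight).
Slack constraints have shadow price 0 (complementary slackness).
From A_Bᵀ y = c: 6·y_ink + 5·y_cutting = 94.5; 1·y_ink + 3·y_cutting = 32.
This yields shadow prices y_ink = 9.5, y_cutting = 7.5.
Shadow price of cutting = 7.5.

7.5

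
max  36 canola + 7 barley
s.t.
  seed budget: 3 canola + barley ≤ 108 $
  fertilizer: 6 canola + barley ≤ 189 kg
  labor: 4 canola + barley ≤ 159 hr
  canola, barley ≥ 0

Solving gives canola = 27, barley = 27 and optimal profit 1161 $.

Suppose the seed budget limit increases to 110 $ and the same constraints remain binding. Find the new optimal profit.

Binding: seed budget and fertilizer. Non-binding: labor (24 unused).
Since labor is not tight, its dual is 0.
Dual feasibility on the basic columns requires 3·y_seed budget + 6·y_fertilizer = 36, 1·y_seed budget + 1·y_fertilizer = 7.
→ y_seed budget = 2 and y_fertilizer = 5.
Δz = y_seed budget·Δb = 2 × (2) = 4, so new z* = 1161 + 4 = 1165.

1165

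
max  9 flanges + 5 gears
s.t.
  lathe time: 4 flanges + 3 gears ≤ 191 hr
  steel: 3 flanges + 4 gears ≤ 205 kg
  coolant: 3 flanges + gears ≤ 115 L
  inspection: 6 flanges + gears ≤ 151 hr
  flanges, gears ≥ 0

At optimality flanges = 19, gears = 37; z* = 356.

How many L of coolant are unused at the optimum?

21

coolant used = 3·19 + 1·37 = 94; slack = 115 − 94 = 21.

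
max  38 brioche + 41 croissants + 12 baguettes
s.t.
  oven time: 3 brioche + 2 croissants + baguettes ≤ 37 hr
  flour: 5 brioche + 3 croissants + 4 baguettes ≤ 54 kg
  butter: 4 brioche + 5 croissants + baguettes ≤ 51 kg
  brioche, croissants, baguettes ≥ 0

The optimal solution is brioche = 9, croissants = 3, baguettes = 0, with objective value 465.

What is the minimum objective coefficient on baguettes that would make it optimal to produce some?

15

Check each constraint at x*: oven time 33/37 (slack 4); flour 54/54 (tight); butter 51/51 (tight).
Slack constraints have shadow price 0 (complementary slackness).
The binding rows give the dual system: 5·y_flour + 4·y_butter = 38 and 3·y_flour + 5·y_butter = 41.
Solving: y_flour = 2, y_butter = 7.
baguettes enters the basis when its profit ≥ yᵀa₃ = 2·4 + 7·1 = 15.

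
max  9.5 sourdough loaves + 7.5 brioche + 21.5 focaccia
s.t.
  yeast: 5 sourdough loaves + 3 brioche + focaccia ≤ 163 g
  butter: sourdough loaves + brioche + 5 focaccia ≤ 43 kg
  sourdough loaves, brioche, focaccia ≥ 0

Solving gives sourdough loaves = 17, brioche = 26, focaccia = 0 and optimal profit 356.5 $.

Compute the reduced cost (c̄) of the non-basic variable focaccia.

At the optimum: yeast uses 163 of 163 (binding); butter uses 43 of 43 (binding).
Dual feasibility on the basic columns requires 5·y_yeast + 1·y_butter = 9.5, 3·y_yeast + 1·y_butter = 7.5.
→ y_yeast = 1 and y_butter = 4.5.
Reduced cost of focaccia: c₃ − yᵀa₃ = 21.5 − (1·1 + 4.5·5) = 21.5 − 23.5 = -2.

-2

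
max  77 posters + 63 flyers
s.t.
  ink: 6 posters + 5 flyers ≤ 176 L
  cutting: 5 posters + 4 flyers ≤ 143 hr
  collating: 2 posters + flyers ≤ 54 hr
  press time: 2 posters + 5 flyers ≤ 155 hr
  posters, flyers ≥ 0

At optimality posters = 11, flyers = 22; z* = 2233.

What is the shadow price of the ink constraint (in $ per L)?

Check each constraint at x*: ink 176/176 (tight); cutting 143/143 (tight); collating 44/54 (slack 10); press time 132/155 (slack 23).
By complementary slackness, y = 0 for the non-binding constraints.
Dual feasibility on the basic columns requires 6·y_ink + 5·y_cutting = 77, 5·y_ink + 4·y_cutting = 63.
Solving: y_ink = 7, y_cutting = 7.
Shadow price of ink = 7.

7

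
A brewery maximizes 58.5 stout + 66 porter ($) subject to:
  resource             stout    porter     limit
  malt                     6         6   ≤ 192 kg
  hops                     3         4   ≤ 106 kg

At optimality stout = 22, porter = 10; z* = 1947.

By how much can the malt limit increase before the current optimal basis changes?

20

Binding constraints: malt, hops. The basis is B = [[6,6],[3,4]] with det 6.
Per unit increase in malt, x* moves by d = (0.6667, -0.5).
The basis stays optimal until porter reaches 0; allowable increase = 20 kg.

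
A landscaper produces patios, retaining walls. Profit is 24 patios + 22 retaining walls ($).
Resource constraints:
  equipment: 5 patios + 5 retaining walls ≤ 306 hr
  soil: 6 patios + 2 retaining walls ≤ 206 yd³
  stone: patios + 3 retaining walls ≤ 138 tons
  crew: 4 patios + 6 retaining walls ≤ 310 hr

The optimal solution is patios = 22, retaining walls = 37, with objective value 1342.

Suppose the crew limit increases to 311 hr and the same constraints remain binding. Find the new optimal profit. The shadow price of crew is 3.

1345

Δb = 1, so new z* = 1342 + (3)·(1) = 1342 + 3 = 1345.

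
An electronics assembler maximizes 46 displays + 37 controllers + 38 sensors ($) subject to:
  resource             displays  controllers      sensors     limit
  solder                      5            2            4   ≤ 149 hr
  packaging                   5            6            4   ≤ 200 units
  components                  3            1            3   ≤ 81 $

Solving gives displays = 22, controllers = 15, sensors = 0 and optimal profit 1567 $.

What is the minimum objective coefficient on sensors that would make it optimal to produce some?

At the optimum: solder uses 140 of 149 (slack = 9); packaging uses 200 of 200 (binding); components uses 81 of 81 (binding).
Slack constraints have shadow price 0 (complementary slackness).
Dual feasibility on the basic columns requires 5·y_packaging + 3·y_components = 46, 6·y_packaging + 1·y_components = 37.
This yields shadow prices y_packaging = 5, y_components = 7.
sensors enters the basis when its profit ≥ yᵀa₃ = 5·4 + 7·3 = 41.

41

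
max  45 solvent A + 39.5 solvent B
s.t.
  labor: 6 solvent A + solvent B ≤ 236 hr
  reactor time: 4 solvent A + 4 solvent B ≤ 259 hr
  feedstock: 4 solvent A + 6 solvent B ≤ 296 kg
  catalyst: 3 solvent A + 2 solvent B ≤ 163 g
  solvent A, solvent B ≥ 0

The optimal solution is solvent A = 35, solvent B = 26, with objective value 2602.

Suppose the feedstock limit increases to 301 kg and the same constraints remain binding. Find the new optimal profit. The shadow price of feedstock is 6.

Δb = 5, so new z* = 2602 + (6)·(5) = 2602 + 30 = 2632.

2632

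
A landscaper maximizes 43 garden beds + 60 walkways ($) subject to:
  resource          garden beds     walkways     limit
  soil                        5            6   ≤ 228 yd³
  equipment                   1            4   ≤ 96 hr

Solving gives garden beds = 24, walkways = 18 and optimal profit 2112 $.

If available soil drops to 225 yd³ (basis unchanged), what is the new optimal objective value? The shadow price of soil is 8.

Δb = -3, so new z* = 2112 + (8)·(-3) = 2112 − 24 = 2088.

2088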